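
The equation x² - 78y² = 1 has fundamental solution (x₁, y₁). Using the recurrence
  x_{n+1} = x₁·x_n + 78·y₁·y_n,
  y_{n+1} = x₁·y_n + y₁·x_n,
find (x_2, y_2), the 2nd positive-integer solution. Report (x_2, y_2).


Step 1: Find the fundamental solution (x₁, y₁) of x² - 78y² = 1.
  Expand √78 as a continued fraction. a₀ = ⌊√78⌋ = 8; iterate m_{k+1} = d_k·a_k − m_k, d_{k+1} = (78 − m_{k+1}²)/d_k, a_{k+1} = ⌊(a₀ + m_{k+1})/d_{k+1}⌋ (starting m₀ = 0, d₀ = 1), with convergents p_k = a_k·p_{k-1} + p_{k-2}, q_k = a_k·q_{k-1} + q_{k-2} (p₋₁ = 1, q₋₁ = 0):
  k = 0: a₀ = 8; p₀/q₀ = 8/1; p₀² − 78·q₀² = 64 − 78 = -14.
  k = 1: m = 8, d = 14, a = ⌊(8 + 8)/14⌋ = 1; p/q = (1·8 + 1)/(1·1 + 0) = 9/1; p² − 78·q² = 81 − 78 = 3.
  k = 2: m = 6, d = 3, a = ⌊(8 + 6)/3⌋ = 4; p/q = (4·9 + 8)/(4·1 + 1) = 44/5; p² − 78·q² = 1936 − 1950 = -14.
  k = 3: m = 6, d = 14, a = ⌊(8 + 6)/14⌋ = 1; p/q = (1·44 + 9)/(1·5 + 1) = 53/6; p² − 78·q² = 2809 − 2808 = 1.
  The first convergent with p² − 78·q² = 1 gives the fundamental solution (x₁, y₁) = (53, 6).
Step 2: Apply the recurrence (x_{n+1}, y_{n+1}) = (x₁x_n + 78y₁y_n, x₁y_n + y₁x_n) repeatedly.
  From (x_1, y_1) = (53, 6): x_2 = 53·53 + 78·6·6 = 5617; y_2 = 53·6 + 6·53 = 636.
Step 3: Verify x_2² - 78·y_2² = 31550689 - 31550688 = 1 (should be 1). ✓

(x_1, y_1) = (53, 6); (x_2, y_2) = (5617, 636).


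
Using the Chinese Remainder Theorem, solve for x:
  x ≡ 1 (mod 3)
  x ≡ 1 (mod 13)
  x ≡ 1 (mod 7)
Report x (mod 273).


Moduli 3, 13, 7 are pairwise coprime; by CRT there is a unique solution modulo M = 3 · 13 · 7 = 273.
Solve pairwise, accumulating the modulus:
  Start with x ≡ 1 (mod 3).
  Combine with x ≡ 1 (mod 13): since gcd(3, 13) = 1, we get a unique residue mod 39.
    Write x = 1 + 3·t and substitute into x ≡ 1 (mod 13): 3·t ≡ 1 − 1 = 0 (mod 13).
    The inverse of 3 mod 13 is 9 (since 3·9 = 27 = 2·13 + 1), so t ≡ 9·0 = 0 ≡ 0 (mod 13).
    Then x = 1 + 3·0 = 1, valid modulo lcm(3, 13) = 39: x ≡ 1 (mod 39).
  Combine with x ≡ 1 (mod 7): since gcd(39, 7) = 1, we get a unique residue mod 273.
    Write x = 1 + 39·t and substitute into x ≡ 1 (mod 7): 39·t ≡ 1 − 1 = 0 (mod 7).
    Reduce coefficients mod 7: 4·t ≡ 0 (mod 7).
    The inverse of 4 mod 7 is 2 (since 4·2 = 8 = 1·7 + 1), so t ≡ 2·0 = 0 ≡ 0 (mod 7).
    Then x = 1 + 39·0 = 1, valid modulo lcm(39, 7) = 273: x ≡ 1 (mod 273).
Verify: 1 mod 3 = 1 ✓, 1 mod 13 = 1 ✓, 1 mod 7 = 1 ✓.

x ≡ 1 (mod 273).


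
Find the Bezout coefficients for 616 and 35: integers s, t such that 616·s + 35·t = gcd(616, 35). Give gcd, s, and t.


Euclidean algorithm on (616, 35) — divide until remainder is 0:
  616 = 17 · 35 + 21
  35 = 1 · 21 + 14
  21 = 1 · 14 + 7
  14 = 2 · 7 + 0
gcd(616, 35) = 7.
Track Bezout coefficients alongside the remainders: start with r₀ = 616 = a·1 + b·0 (s = 1, t = 0) and r₁ = 35 = a·0 + b·1 (s = 0, t = 1); each new remainder r_{k+1} = r_{k-1} − q_k·r_k inherits s_{k+1} = s_{k-1} − q_k·s_k, t_{k+1} = t_{k-1} − q_k·t_k, so r_k = a·s_k + b·t_k at every step:
  q = 17: r = 21, s = 1 − 17·0 = 1, t = 0 − 17·1 = -17  (check: 616·1 + 35·(-17) = 21)
  q = 1: r = 14, s = 0 − 1·1 = -1, t = 1 − 1·(-17) = 18  (check: 616·(-1) + 35·18 = 14)
  q = 1: r = 7, s = 1 − 1·(-1) = 2, t = -17 − 1·18 = -35  (check: 616·2 + 35·(-35) = 7)
The row with r = 7 (the gcd) gives the Bezout coefficients s = 2, t = -35.
Result: 616 · (2) + 35 · (-35) = 7.

gcd(616, 35) = 7; s = 2, t = -35 (check: 616·2 + 35·(-35) = 7).


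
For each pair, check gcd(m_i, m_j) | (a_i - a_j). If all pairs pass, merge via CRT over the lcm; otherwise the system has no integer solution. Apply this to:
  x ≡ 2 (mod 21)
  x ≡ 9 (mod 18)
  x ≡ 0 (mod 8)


Moduli 21, 18, 8 are not pairwise coprime, so CRT works modulo lcm(m_i) when all pairwise compatibility conditions hold.
Pairwise compatibility: gcd(m_i, m_j) must divide a_i - a_j for every pair.
Merge one congruence at a time:
  Start: x ≡ 2 (mod 21).
  Combine with x ≡ 9 (mod 18): gcd(21, 18) = 3, and 9 - 2 = 7 is NOT divisible by 3.
    ⇒ system is inconsistent (no integer solution).

No solution (the system is inconsistent).


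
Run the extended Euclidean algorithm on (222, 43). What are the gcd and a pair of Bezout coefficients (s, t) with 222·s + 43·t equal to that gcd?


Euclidean algorithm on (222, 43) — divide until remainder is 0:
  222 = 5 · 43 + 7
  43 = 6 · 7 + 1
  7 = 7 · 1 + 0
gcd(222, 43) = 1.
Track Bezout coefficients alongside the remainders: start with r₀ = 222 = a·1 + b·0 (s = 1, t = 0) and r₁ = 43 = a·0 + b·1 (s = 0, t = 1); each new remainder r_{k+1} = r_{k-1} − q_k·r_k inherits s_{k+1} = s_{k-1} − q_k·s_k, t_{k+1} = t_{k-1} − q_k·t_k, so r_k = a·s_k + b·t_k at every step:
  q = 5: r = 7, s = 1 − 5·0 = 1, t = 0 − 5·1 = -5  (check: 222·1 + 43·(-5) = 7)
  q = 6: r = 1, s = 0 − 6·1 = -6, t = 1 − 6·(-5) = 31  (check: 222·(-6) + 43·31 = 1)
The row with r = 1 (the gcd) gives the Bezout coefficients s = -6, t = 31.
Result: 222 · (-6) + 43 · (31) = 1.

gcd(222, 43) = 1; s = -6, t = 31 (check: 222·(-6) + 43·31 = 1).


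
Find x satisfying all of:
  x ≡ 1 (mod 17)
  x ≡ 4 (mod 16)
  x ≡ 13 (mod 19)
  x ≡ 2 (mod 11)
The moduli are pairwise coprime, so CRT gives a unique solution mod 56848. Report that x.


Product of moduli M = 17 · 16 · 19 · 11 = 56848.
Merge one congruence at a time:
  Start: x ≡ 1 (mod 17).
  Combine with x ≡ 4 (mod 16); new modulus lcm = 272.
    Write x = 1 + 17·t and substitute into x ≡ 4 (mod 16): 17·t ≡ 4 − 1 = 3 (mod 16).
    Reduce coefficients mod 16: 1·t ≡ 3 (mod 16).
    So t ≡ 3 (mod 16).
    Then x = 1 + 17·3 = 52, valid modulo lcm(17, 16) = 272: x ≡ 52 (mod 272).
  Combine with x ≡ 13 (mod 19); new modulus lcm = 5168.
    Write x = 52 + 272·t and substitute into x ≡ 13 (mod 19): 272·t ≡ 13 − 52 = -39 (mod 19).
    Reduce coefficients mod 19: 6·t ≡ 18 (mod 19).
    The inverse of 6 mod 19 is 16 (since 6·16 = 96 = 5·19 + 1), so t ≡ 16·18 = 288 ≡ 3 (mod 19).
    Then x = 52 + 272·3 = 868, valid modulo lcm(272, 19) = 5168: x ≡ 868 (mod 5168).
  Combine with x ≡ 2 (mod 11); new modulus lcm = 56848.
    Write x = 868 + 5168·t and substitute into x ≡ 2 (mod 11): 5168·t ≡ 2 − 868 = -866 (mod 11).
    Reduce coefficients mod 11: 9·t ≡ 3 (mod 11).
    The inverse of 9 mod 11 is 5 (since 9·5 = 45 = 4·11 + 1), so t ≡ 5·3 = 15 ≡ 4 (mod 11).
    Then x = 868 + 5168·4 = 21540, valid modulo lcm(5168, 11) = 56848: x ≡ 21540 (mod 56848).
Verify against each original: 21540 mod 17 = 1, 21540 mod 16 = 4, 21540 mod 19 = 13, 21540 mod 11 = 2.

x ≡ 21540 (mod 56848).


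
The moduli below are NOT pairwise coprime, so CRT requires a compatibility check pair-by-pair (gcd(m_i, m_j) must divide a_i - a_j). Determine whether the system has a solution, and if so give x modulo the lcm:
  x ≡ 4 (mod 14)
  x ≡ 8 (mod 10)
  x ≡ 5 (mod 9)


Moduli 14, 10, 9 are not pairwise coprime, so CRT works modulo lcm(m_i) when all pairwise compatibility conditions hold.
Pairwise compatibility: gcd(m_i, m_j) must divide a_i - a_j for every pair.
Merge one congruence at a time:
  Start: x ≡ 4 (mod 14).
  Combine with x ≡ 8 (mod 10): gcd(14, 10) = 2; 8 - 4 = 4, which IS divisible by 2, so compatible.
    Write x = 4 + 14·t and substitute into x ≡ 8 (mod 10): 14·t ≡ 8 − 4 = 4 (mod 10).
    Divide the congruence (and modulus) by g = 2: 7·t ≡ 2 (mod 5).
    Reduce coefficients mod 5: 2·t ≡ 2 (mod 5).
    The inverse of 2 mod 5 is 3 (since 2·3 = 6 = 1·5 + 1), so t ≡ 3·2 = 6 ≡ 1 (mod 5).
    Then x = 4 + 14·1 = 18, valid modulo lcm(14, 10) = 70: x ≡ 18 (mod 70).
  Combine with x ≡ 5 (mod 9): gcd(70, 9) = 1; 5 - 18 = -13, which IS divisible by 1, so compatible.
    Write x = 18 + 70·t and substitute into x ≡ 5 (mod 9): 70·t ≡ 5 − 18 = -13 (mod 9).
    Reduce coefficients mod 9: 7·t ≡ 5 (mod 9).
    The inverse of 7 mod 9 is 4 (since 7·4 = 28 = 3·9 + 1), so t ≡ 4·5 = 20 ≡ 2 (mod 9).
    Then x = 18 + 70·2 = 158, valid modulo lcm(70, 9) = 630: x ≡ 158 (mod 630).
Verify: 158 mod 14 = 4, 158 mod 10 = 8, 158 mod 9 = 5.

x ≡ 158 (mod 630).


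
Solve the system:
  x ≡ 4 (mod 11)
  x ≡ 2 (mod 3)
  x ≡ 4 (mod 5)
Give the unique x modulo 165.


Moduli 11, 3, 5 are pairwise coprime; by CRT there is a unique solution modulo M = 11 · 3 · 5 = 165.
Solve pairwise, accumulating the modulus:
  Start with x ≡ 4 (mod 11).
  Combine with x ≡ 2 (mod 3): since gcd(11, 3) = 1, we get a unique residue mod 33.
    Write x = 4 + 11·t and substitute into x ≡ 2 (mod 3): 11·t ≡ 2 − 4 = -2 (mod 3).
    Reduce coefficients mod 3: 2·t ≡ 1 (mod 3).
    The inverse of 2 mod 3 is 2 (since 2·2 = 4 = 1·3 + 1), so t ≡ 2·1 = 2 ≡ 2 (mod 3).
    Then x = 4 + 11·2 = 26, valid modulo lcm(11, 3) = 33: x ≡ 26 (mod 33).
  Combine with x ≡ 4 (mod 5): since gcd(33, 5) = 1, we get a unique residue mod 165.
    Write x = 26 + 33·t and substitute into x ≡ 4 (mod 5): 33·t ≡ 4 − 26 = -22 (mod 5).
    Reduce coefficients mod 5: 3·t ≡ 3 (mod 5).
    The inverse of 3 mod 5 is 2 (since 3·2 = 6 = 1·5 + 1), so t ≡ 2·3 = 6 ≡ 1 (mod 5).
    Then x = 26 + 33·1 = 59, valid modulo lcm(33, 5) = 165: x ≡ 59 (mod 165).
Verify: 59 mod 11 = 4 ✓, 59 mod 3 = 2 ✓, 59 mod 5 = 4 ✓.

x ≡ 59 (mod 165).


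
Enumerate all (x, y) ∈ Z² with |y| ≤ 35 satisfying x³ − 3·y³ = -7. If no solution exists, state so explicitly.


The equation is x³ - 3y³ = -7. For fixed y, x³ = 3·y³ − 7, so a solution requires the RHS to be a perfect cube.
Strategy: iterate y from -35 to 35, compute RHS = 3·y³ − 7, and check whether it is a (positive or negative) perfect cube.
Check small values of y:
  y = 0: RHS = -7 is not a perfect cube.
  y = 1: RHS = -4 is not a perfect cube.
  y = -1: RHS = -10 is not a perfect cube.
  y = 2: RHS = 17 is not a perfect cube.
  y = -2: RHS = -31 is not a perfect cube.
  y = 3: RHS = 74 is not a perfect cube.
  y = -3: RHS = -88 is not a perfect cube.
Continuing the search up to |y| = 35 finds no solutions either.
No (x, y) in the scanned range satisfies the equation.

No integer solutions with |y| ≤ 35.


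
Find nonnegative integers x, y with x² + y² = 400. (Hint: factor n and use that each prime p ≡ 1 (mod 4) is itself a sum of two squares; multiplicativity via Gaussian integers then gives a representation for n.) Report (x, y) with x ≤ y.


Step 1: Factor n = 400 = 2^4 · 5^2.
Step 2: Check the mod-4 condition on each prime factor: 2 = 2 (special); 5 ≡ 1 (mod 4), exponent 2.
All primes ≡ 3 (mod 4) appear to even exponent (or don't appear), so by the two-squares theorem n IS expressible as a sum of two squares.
Step 3: Build a representation. Group n = k² · m with k = 4 and m = 5 · 5 = 25 (a product of primes ≡ 1 (mod 4)); a representation of m scales to one of n via (k·x)² + (k·y)² = k²(x² + y²). Each prime p ≡ 1 (mod 4) is itself a sum of two squares; find a² by testing p − a² for a perfect square:
  5: 5 − 1² = 4 = 2² ⇒ 5 = 1² + 2².
  Combine using the Brahmagupta–Fibonacci identity (a² + b²)(c² + d²) = (ac − bd)² + (ad + bc)² = (ac + bd)² + (ad − bc)²:
  5 · 5 = 25: from (1² + 2²)(1² + 2²), take (1·1 − 2·2, 1·2 + 2·1) = (1 − 4, 2 + 2) = (-3, 4); dropping signs (only squares matter) gives (3, 4); check 3² + 4² = 9 + 16 = 25 ✓.
  Scale by k = 4: (4·3, 4·4) = (12, 16).
Step 4: Order so x ≤ y and verify: 12² + 16² = 144 + 256 = 400 = n. ✓

n = 400 = 12² + 16² (one valid representation with x ≤ y).


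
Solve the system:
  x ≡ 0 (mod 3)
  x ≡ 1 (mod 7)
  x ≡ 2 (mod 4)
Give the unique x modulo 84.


Moduli 3, 7, 4 are pairwise coprime; by CRT there is a unique solution modulo M = 3 · 7 · 4 = 84.
Solve pairwise, accumulating the modulus:
  Start with x ≡ 0 (mod 3).
  Combine with x ≡ 1 (mod 7): since gcd(3, 7) = 1, we get a unique residue mod 21.
    Write x = 0 + 3·t and substitute into x ≡ 1 (mod 7): 3·t ≡ 1 − 0 = 1 (mod 7).
    The inverse of 3 mod 7 is 5 (since 3·5 = 15 = 2·7 + 1), so t ≡ 5·1 = 5 ≡ 5 (mod 7).
    Then x = 0 + 3·5 = 15, valid modulo lcm(3, 7) = 21: x ≡ 15 (mod 21).
  Combine with x ≡ 2 (mod 4): since gcd(21, 4) = 1, we get a unique residue mod 84.
    Write x = 15 + 21·t and substitute into x ≡ 2 (mod 4): 21·t ≡ 2 − 15 = -13 (mod 4).
    Reduce coefficients mod 4: 1·t ≡ 3 (mod 4).
    So t ≡ 3 (mod 4).
    Then x = 15 + 21·3 = 78, valid modulo lcm(21, 4) = 84: x ≡ 78 (mod 84).
Verify: 78 mod 3 = 0 ✓, 78 mod 7 = 1 ✓, 78 mod 4 = 2 ✓.

x ≡ 78 (mod 84).


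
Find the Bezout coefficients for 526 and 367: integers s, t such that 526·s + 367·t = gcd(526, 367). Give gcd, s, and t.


Euclidean algorithm on (526, 367) — divide until remainder is 0:
  526 = 1 · 367 + 159
  367 = 2 · 159 + 49
  159 = 3 · 49 + 12
  49 = 4 · 12 + 1
  12 = 12 · 1 + 0
gcd(526, 367) = 1.
Track Bezout coefficients alongside the remainders: start with r₀ = 526 = a·1 + b·0 (s = 1, t = 0) and r₁ = 367 = a·0 + b·1 (s = 0, t = 1); each new remainder r_{k+1} = r_{k-1} − q_k·r_k inherits s_{k+1} = s_{k-1} − q_k·s_k, t_{k+1} = t_{k-1} − q_k·t_k, so r_k = a·s_k + b·t_k at every step:
  q = 1: r = 159, s = 1 − 1·0 = 1, t = 0 − 1·1 = -1  (check: 526·1 + 367·(-1) = 159)
  q = 2: r = 49, s = 0 − 2·1 = -2, t = 1 − 2·(-1) = 3  (check: 526·(-2) + 367·3 = 49)
  q = 3: r = 12, s = 1 − 3·(-2) = 7, t = -1 − 3·3 = -10  (check: 526·7 + 367·(-10) = 12)
  q = 4: r = 1, s = -2 − 4·7 = -30, t = 3 − 4·(-10) = 43  (check: 526·(-30) + 367·43 = 1)
The row with r = 1 (the gcd) gives the Bezout coefficients s = -30, t = 43.
Result: 526 · (-30) + 367 · (43) = 1.

gcd(526, 367) = 1; s = -30, t = 43 (check: 526·(-30) + 367·43 = 1).


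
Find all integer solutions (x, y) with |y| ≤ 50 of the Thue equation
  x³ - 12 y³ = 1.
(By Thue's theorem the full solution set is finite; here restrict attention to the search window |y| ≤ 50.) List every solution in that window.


The equation is x³ - 12y³ = 1. For fixed y, x³ = 12·y³ + 1, so a solution requires the RHS to be a perfect cube.
Strategy: iterate y from -50 to 50, compute RHS = 12·y³ + 1, and check whether it is a (positive or negative) perfect cube.
Check small values of y:
  y = 0: RHS = 1 = (1)³ ⇒ x = 1 works.
  y = 1: RHS = 13 is not a perfect cube.
  y = -1: RHS = -11 is not a perfect cube.
  y = 2: RHS = 97 is not a perfect cube.
  y = -2: RHS = -95 is not a perfect cube.
  y = 3: RHS = 325 is not a perfect cube.
  y = -3: RHS = -323 is not a perfect cube.
Continuing the search up to |y| = 50 finds no further solutions beyond those listed.
Collected solutions: (1, 0).

Solutions (with |y| ≤ 50): (1, 0).


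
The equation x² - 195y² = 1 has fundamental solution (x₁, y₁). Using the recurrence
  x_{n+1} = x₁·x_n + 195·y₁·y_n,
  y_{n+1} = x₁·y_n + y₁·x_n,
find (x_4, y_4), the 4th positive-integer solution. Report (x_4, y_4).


Step 1: Find the fundamental solution (x₁, y₁) of x² - 195y² = 1.
  Expand √195 as a continued fraction. a₀ = ⌊√195⌋ = 13; iterate m_{k+1} = d_k·a_k − m_k, d_{k+1} = (195 − m_{k+1}²)/d_k, a_{k+1} = ⌊(a₀ + m_{k+1})/d_{k+1}⌋ (starting m₀ = 0, d₀ = 1), with convergents p_k = a_k·p_{k-1} + p_{k-2}, q_k = a_k·q_{k-1} + q_{k-2} (p₋₁ = 1, q₋₁ = 0):
  k = 0: a₀ = 13; p₀/q₀ = 13/1; p₀² − 195·q₀² = 169 − 195 = -26.
  k = 1: m = 13, d = 26, a = ⌊(13 + 13)/26⌋ = 1; p/q = (1·13 + 1)/(1·1 + 0) = 14/1; p² − 195·q² = 196 − 195 = 1.
  The first convergent with p² − 195·q² = 1 gives the fundamental solution (x₁, y₁) = (14, 1).
Step 2: Apply the recurrence (x_{n+1}, y_{n+1}) = (x₁x_n + 195y₁y_n, x₁y_n + y₁x_n) repeatedly.
  From (x_1, y_1) = (14, 1): x_2 = 14·14 + 195·1·1 = 391; y_2 = 14·1 + 1·14 = 28.
  From (x_2, y_2) = (391, 28): x_3 = 14·391 + 195·1·28 = 10934; y_3 = 14·28 + 1·391 = 783.
  From (x_3, y_3) = (10934, 783): x_4 = 14·10934 + 195·1·783 = 305761; y_4 = 14·783 + 1·10934 = 21896.
Step 3: Verify x_4² - 195·y_4² = 93489789121 - 93489789120 = 1 (should be 1). ✓

(x_1, y_1) = (14, 1); (x_4, y_4) = (305761, 21896).


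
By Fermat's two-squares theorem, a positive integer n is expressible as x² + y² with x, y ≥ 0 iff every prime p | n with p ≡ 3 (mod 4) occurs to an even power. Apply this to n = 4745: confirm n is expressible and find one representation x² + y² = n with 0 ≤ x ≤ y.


Step 1: Factor n = 4745 = 5 · 13 · 73.
Step 2: Check the mod-4 condition on each prime factor: 5 ≡ 1 (mod 4), exponent 1; 13 ≡ 1 (mod 4), exponent 1; 73 ≡ 1 (mod 4), exponent 1.
All primes ≡ 3 (mod 4) appear to even exponent (or don't appear), so by the two-squares theorem n IS expressible as a sum of two squares.
Step 3: Build a representation. Here n = 5 · 13 · 73 is a product of primes ≡ 1 (mod 4). Each prime p ≡ 1 (mod 4) is itself a sum of two squares; find a² by testing p − a² for a perfect square:
  5: 5 − 1² = 4 = 2² ⇒ 5 = 1² + 2².
  13: 13 − 1² = 12, 13 − 2² = 9 = 3² ⇒ 13 = 2² + 3².
  73: 73 − 1² = 72, 73 − 2² = 69, 73 − 3² = 64 = 8² ⇒ 73 = 3² + 8².
  Combine using the Brahmagupta–Fibonacci identity (a² + b²)(c² + d²) = (ac − bd)² + (ad + bc)² = (ac + bd)² + (ad − bc)²:
  5 · 13 = 65: from (1² + 2²)(2² + 3²), take (1·2 − 2·3, 1·3 + 2·2) = (2 − 6, 3 + 4) = (-4, 7); dropping signs (only squares matter) gives (4, 7); check 4² + 7² = 16 + 49 = 65 ✓.
  65 · 73 = 4745: from (4² + 7²)(3² + 8²), take (4·3 − 7·8, 4·8 + 7·3) = (12 − 56, 32 + 21) = (-44, 53); dropping signs (only squares matter) gives (44, 53); check 44² + 53² = 1936 + 2809 = 4745 ✓.
Step 4: Order so x ≤ y and verify: 44² + 53² = 1936 + 2809 = 4745 = n. ✓

n = 4745 = 44² + 53² (one valid representation with x ≤ y).


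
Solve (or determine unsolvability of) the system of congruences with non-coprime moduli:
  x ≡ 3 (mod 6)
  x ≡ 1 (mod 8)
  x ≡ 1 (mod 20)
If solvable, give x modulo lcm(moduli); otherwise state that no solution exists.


Moduli 6, 8, 20 are not pairwise coprime, so CRT works modulo lcm(m_i) when all pairwise compatibility conditions hold.
Pairwise compatibility: gcd(m_i, m_j) must divide a_i - a_j for every pair.
Merge one congruence at a time:
  Start: x ≡ 3 (mod 6).
  Combine with x ≡ 1 (mod 8): gcd(6, 8) = 2; 1 - 3 = -2, which IS divisible by 2, so compatible.
    Write x = 3 + 6·t and substitute into x ≡ 1 (mod 8): 6·t ≡ 1 − 3 = -2 (mod 8).
    Divide the congruence (and modulus) by g = 2: 3·t ≡ -1 (mod 4).
    Reduce coefficients mod 4: 3·t ≡ 3 (mod 4).
    The inverse of 3 mod 4 is 3 (since 3·3 = 9 = 2·4 + 1), so t ≡ 3·3 = 9 ≡ 1 (mod 4).
    Then x = 3 + 6·1 = 9, valid modulo lcm(6, 8) = 24: x ≡ 9 (mod 24).
  Combine with x ≡ 1 (mod 20): gcd(24, 20) = 4; 1 - 9 = -8, which IS divisible by 4, so compatible.
    Write x = 9 + 24·t and substitute into x ≡ 1 (mod 20): 24·t ≡ 1 − 9 = -8 (mod 20).
    Divide the congruence (and modulus) by g = 4: 6·t ≡ -2 (mod 5).
    Reduce coefficients mod 5: 1·t ≡ 3 (mod 5).
    So t ≡ 3 (mod 5).
    Then x = 9 + 24·3 = 81, valid modulo lcm(24, 20) = 120: x ≡ 81 (mod 120).
Verify: 81 mod 6 = 3, 81 mod 8 = 1, 81 mod 20 = 1.

x ≡ 81 (mod 120).


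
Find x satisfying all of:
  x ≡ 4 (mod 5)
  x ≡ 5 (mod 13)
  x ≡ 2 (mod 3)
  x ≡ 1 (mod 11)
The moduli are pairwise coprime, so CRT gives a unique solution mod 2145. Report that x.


Product of moduli M = 5 · 13 · 3 · 11 = 2145.
Merge one congruence at a time:
  Start: x ≡ 4 (mod 5).
  Combine with x ≡ 5 (mod 13); new modulus lcm = 65.
    Write x = 4 + 5·t and substitute into x ≡ 5 (mod 13): 5·t ≡ 5 − 4 = 1 (mod 13).
    The inverse of 5 mod 13 is 8 (since 5·8 = 40 = 3·13 + 1), so t ≡ 8·1 = 8 ≡ 8 (mod 13).
    Then x = 4 + 5·8 = 44, valid modulo lcm(5, 13) = 65: x ≡ 44 (mod 65).
  Combine with x ≡ 2 (mod 3); new modulus lcm = 195.
    Write x = 44 + 65·t and substitute into x ≡ 2 (mod 3): 65·t ≡ 2 − 44 = -42 (mod 3).
    Reduce coefficients mod 3: 2·t ≡ 0 (mod 3).
    The inverse of 2 mod 3 is 2 (since 2·2 = 4 = 1·3 + 1), so t ≡ 2·0 = 0 ≡ 0 (mod 3).
    Then x = 44 + 65·0 = 44, valid modulo lcm(65, 3) = 195: x ≡ 44 (mod 195).
  Combine with x ≡ 1 (mod 11); new modulus lcm = 2145.
    Write x = 44 + 195·t and substitute into x ≡ 1 (mod 11): 195·t ≡ 1 − 44 = -43 (mod 11).
    Reduce coefficients mod 11: 8·t ≡ 1 (mod 11).
    The inverse of 8 mod 11 is 7 (since 8·7 = 56 = 5·11 + 1), so t ≡ 7·1 = 7 ≡ 7 (mod 11).
    Then x = 44 + 195·7 = 1409, valid modulo lcm(195, 11) = 2145: x ≡ 1409 (mod 2145).
Verify against each original: 1409 mod 5 = 4, 1409 mod 13 = 5, 1409 mod 3 = 2, 1409 mod 11 = 1.

x ≡ 1409 (mod 2145).


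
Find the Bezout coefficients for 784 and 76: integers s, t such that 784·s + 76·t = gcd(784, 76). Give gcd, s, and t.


Euclidean algorithm on (784, 76) — divide until remainder is 0:
  784 = 10 · 76 + 24
  76 = 3 · 24 + 4
  24 = 6 · 4 + 0
gcd(784, 76) = 4.
Track Bezout coefficients alongside the remainders: start with r₀ = 784 = a·1 + b·0 (s = 1, t = 0) and r₁ = 76 = a·0 + b·1 (s = 0, t = 1); each new remainder r_{k+1} = r_{k-1} − q_k·r_k inherits s_{k+1} = s_{k-1} − q_k·s_k, t_{k+1} = t_{k-1} − q_k·t_k, so r_k = a·s_k + b·t_k at every step:
  q = 10: r = 24, s = 1 − 10·0 = 1, t = 0 − 10·1 = -10  (check: 784·1 + 76·(-10) = 24)
  q = 3: r = 4, s = 0 − 3·1 = -3, t = 1 − 3·(-10) = 31  (check: 784·(-3) + 76·31 = 4)
The row with r = 4 (the gcd) gives the Bezout coefficients s = -3, t = 31.
Result: 784 · (-3) + 76 · (31) = 4.

gcd(784, 76) = 4; s = -3, t = 31 (check: 784·(-3) + 76·31 = 4).


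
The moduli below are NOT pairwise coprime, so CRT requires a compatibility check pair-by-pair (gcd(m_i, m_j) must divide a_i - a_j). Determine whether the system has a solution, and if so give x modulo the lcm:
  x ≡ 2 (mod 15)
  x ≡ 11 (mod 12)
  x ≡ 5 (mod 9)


Moduli 15, 12, 9 are not pairwise coprime, so CRT works modulo lcm(m_i) when all pairwise compatibility conditions hold.
Pairwise compatibility: gcd(m_i, m_j) must divide a_i - a_j for every pair.
Merge one congruence at a time:
  Start: x ≡ 2 (mod 15).
  Combine with x ≡ 11 (mod 12): gcd(15, 12) = 3; 11 - 2 = 9, which IS divisible by 3, so compatible.
    Write x = 2 + 15·t and substitute into x ≡ 11 (mod 12): 15·t ≡ 11 − 2 = 9 (mod 12).
    Divide the congruence (and modulus) by g = 3: 5·t ≡ 3 (mod 4).
    Reduce coefficients mod 4: 1·t ≡ 3 (mod 4).
    So t ≡ 3 (mod 4).
    Then x = 2 + 15·3 = 47, valid modulo lcm(15, 12) = 60: x ≡ 47 (mod 60).
  Combine with x ≡ 5 (mod 9): gcd(60, 9) = 3; 5 - 47 = -42, which IS divisible by 3, so compatible.
    Write x = 47 + 60·t and substitute into x ≡ 5 (mod 9): 60·t ≡ 5 − 47 = -42 (mod 9).
    Divide the congruence (and modulus) by g = 3: 20·t ≡ -14 (mod 3).
    Reduce coefficients mod 3: 2·t ≡ 1 (mod 3).
    The inverse of 2 mod 3 is 2 (since 2·2 = 4 = 1·3 + 1), so t ≡ 2·1 = 2 ≡ 2 (mod 3).
    Then x = 47 + 60·2 = 167, valid modulo lcm(60, 9) = 180: x ≡ 167 (mod 180).
Verify: 167 mod 15 = 2, 167 mod 12 = 11, 167 mod 9 = 5.

x ≡ 167 (mod 180).


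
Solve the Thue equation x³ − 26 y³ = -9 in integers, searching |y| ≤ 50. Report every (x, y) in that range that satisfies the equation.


The equation is x³ - 26y³ = -9. For fixed y, x³ = 26·y³ − 9, so a solution requires the RHS to be a perfect cube.
Strategy: iterate y from -50 to 50, compute RHS = 26·y³ − 9, and check whether it is a (positive or negative) perfect cube.
Check small values of y:
  y = 0: RHS = -9 is not a perfect cube.
  y = 1: RHS = 17 is not a perfect cube.
  y = -1: RHS = -35 is not a perfect cube.
  y = 2: RHS = 199 is not a perfect cube.
  y = -2: RHS = -217 is not a perfect cube.
  y = 3: RHS = 693 is not a perfect cube.
  y = -3: RHS = -711 is not a perfect cube.
Continuing the search up to |y| = 50 finds no solutions either.
No (x, y) in the scanned range satisfies the equation.

No integer solutions with |y| ≤ 50.


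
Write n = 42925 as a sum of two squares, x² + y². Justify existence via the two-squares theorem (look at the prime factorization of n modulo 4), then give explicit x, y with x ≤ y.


Step 1: Factor n = 42925 = 5^2 · 17 · 101.
Step 2: Check the mod-4 condition on each prime factor: 5 ≡ 1 (mod 4), exponent 2; 17 ≡ 1 (mod 4), exponent 1; 101 ≡ 1 (mod 4), exponent 1.
All primes ≡ 3 (mod 4) appear to even exponent (or don't appear), so by the two-squares theorem n IS expressible as a sum of two squares.
Step 3: Build a representation. Group n = k² · m with k = 5 and m = 17 · 101 = 1717 (a product of primes ≡ 1 (mod 4)); a representation of m scales to one of n via (k·x)² + (k·y)² = k²(x² + y²). Each prime p ≡ 1 (mod 4) is itself a sum of two squares; find a² by testing p − a² for a perfect square:
  17: 17 − 1² = 16 = 4² ⇒ 17 = 1² + 4².
  101: 101 − 1² = 100 = 10² ⇒ 101 = 1² + 10².
  Combine using the Brahmagupta–Fibonacci identity (a² + b²)(c² + d²) = (ac − bd)² + (ad + bc)² = (ac + bd)² + (ad − bc)²:
  17 · 101 = 1717: from (1² + 4²)(1² + 10²), take (1·1 − 4·10, 1·10 + 4·1) = (1 − 40, 10 + 4) = (-39, 14); dropping signs (only squares matter) gives (39, 14); check 39² + 14² = 1521 + 196 = 1717 ✓.
  Scale by k = 5: (5·39, 5·14) = (195, 70).
Step 4: Order so x ≤ y and verify: 70² + 195² = 4900 + 38025 = 42925 = n. ✓

n = 42925 = 70² + 195² (one valid representation with x ≤ y).


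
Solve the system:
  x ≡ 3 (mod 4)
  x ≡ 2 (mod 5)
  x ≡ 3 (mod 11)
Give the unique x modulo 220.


Moduli 4, 5, 11 are pairwise coprime; by CRT there is a unique solution modulo M = 4 · 5 · 11 = 220.
Solve pairwise, accumulating the modulus:
  Start with x ≡ 3 (mod 4).
  Combine with x ≡ 2 (mod 5): since gcd(4, 5) = 1, we get a unique residue mod 20.
    Write x = 3 + 4·t and substitute into x ≡ 2 (mod 5): 4·t ≡ 2 − 3 = -1 (mod 5).
    Reduce coefficients mod 5: 4·t ≡ 4 (mod 5).
    The inverse of 4 mod 5 is 4 (since 4·4 = 16 = 3·5 + 1), so t ≡ 4·4 = 16 ≡ 1 (mod 5).
    Then x = 3 + 4·1 = 7, valid modulo lcm(4, 5) = 20: x ≡ 7 (mod 20).
  Combine with x ≡ 3 (mod 11): since gcd(20, 11) = 1, we get a unique residue mod 220.
    Write x = 7 + 20·t and substitute into x ≡ 3 (mod 11): 20·t ≡ 3 − 7 = -4 (mod 11).
    Reduce coefficients mod 11: 9·t ≡ 7 (mod 11).
    The inverse of 9 mod 11 is 5 (since 9·5 = 45 = 4·11 + 1), so t ≡ 5·7 = 35 ≡ 2 (mod 11).
    Then x = 7 + 20·2 = 47, valid modulo lcm(20, 11) = 220: x ≡ 47 (mod 220).
Verify: 47 mod 4 = 3 ✓, 47 mod 5 = 2 ✓, 47 mod 11 = 3 ✓.

x ≡ 47 (mod 220).


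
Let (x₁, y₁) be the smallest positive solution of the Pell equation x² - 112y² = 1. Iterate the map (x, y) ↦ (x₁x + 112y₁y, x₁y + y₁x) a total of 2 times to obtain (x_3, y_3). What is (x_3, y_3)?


Step 1: Find the fundamental solution (x₁, y₁) of x² - 112y² = 1.
  Expand √112 as a continued fraction. a₀ = ⌊√112⌋ = 10; iterate m_{k+1} = d_k·a_k − m_k, d_{k+1} = (112 − m_{k+1}²)/d_k, a_{k+1} = ⌊(a₀ + m_{k+1})/d_{k+1}⌋ (starting m₀ = 0, d₀ = 1), with convergents p_k = a_k·p_{k-1} + p_{k-2}, q_k = a_k·q_{k-1} + q_{k-2} (p₋₁ = 1, q₋₁ = 0):
  k = 0: a₀ = 10; p₀/q₀ = 10/1; p₀² − 112·q₀² = 100 − 112 = -12.
  k = 1: m = 10, d = 12, a = ⌊(10 + 10)/12⌋ = 1; p/q = (1·10 + 1)/(1·1 + 0) = 11/1; p² − 112·q² = 121 − 112 = 9.
  k = 2: m = 2, d = 9, a = ⌊(10 + 2)/9⌋ = 1; p/q = (1·11 + 10)/(1·1 + 1) = 21/2; p² − 112·q² = 441 − 448 = -7.
  k = 3: m = 7, d = 7, a = ⌊(10 + 7)/7⌋ = 2; p/q = (2·21 + 11)/(2·2 + 1) = 53/5; p² − 112·q² = 2809 − 2800 = 9.
  k = 4: m = 7, d = 9, a = ⌊(10 + 7)/9⌋ = 1; p/q = (1·53 + 21)/(1·5 + 2) = 74/7; p² − 112·q² = 5476 − 5488 = -12.
  k = 5: m = 2, d = 12, a = ⌊(10 + 2)/12⌋ = 1; p/q = (1·74 + 53)/(1·7 + 5) = 127/12; p² − 112·q² = 16129 − 16128 = 1.
  The first convergent with p² − 112·q² = 1 gives the fundamental solution (x₁, y₁) = (127, 12).
Step 2: Apply the recurrence (x_{n+1}, y_{n+1}) = (x₁x_n + 112y₁y_n, x₁y_n + y₁x_n) repeatedly.
  From (x_1, y_1) = (127, 12): x_2 = 127·127 + 112·12·12 = 32257; y_2 = 127·12 + 12·127 = 3048.
  From (x_2, y_2) = (32257, 3048): x_3 = 127·32257 + 112·12·3048 = 8193151; y_3 = 127·3048 + 12·32257 = 774180.
Step 3: Verify x_3² - 112·y_3² = 67127723308801 - 67127723308800 = 1 (should be 1). ✓

(x_1, y_1) = (127, 12); (x_3, y_3) = (8193151, 774180).


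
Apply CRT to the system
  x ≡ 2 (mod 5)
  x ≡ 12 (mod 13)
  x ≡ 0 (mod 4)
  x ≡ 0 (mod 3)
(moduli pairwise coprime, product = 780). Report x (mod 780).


Product of moduli M = 5 · 13 · 4 · 3 = 780.
Merge one congruence at a time:
  Start: x ≡ 2 (mod 5).
  Combine with x ≡ 12 (mod 13); new modulus lcm = 65.
    Write x = 2 + 5·t and substitute into x ≡ 12 (mod 13): 5·t ≡ 12 − 2 = 10 (mod 13).
    The inverse of 5 mod 13 is 8 (since 5·8 = 40 = 3·13 + 1), so t ≡ 8·10 = 80 ≡ 2 (mod 13).
    Then x = 2 + 5·2 = 12, valid modulo lcm(5, 13) = 65: x ≡ 12 (mod 65).
  Combine with x ≡ 0 (mod 4); new modulus lcm = 260.
    Write x = 12 + 65·t and substitute into x ≡ 0 (mod 4): 65·t ≡ 0 − 12 = -12 (mod 4).
    Reduce coefficients mod 4: 1·t ≡ 0 (mod 4).
    So t ≡ 0 (mod 4).
    Then x = 12 + 65·0 = 12, valid modulo lcm(65, 4) = 260: x ≡ 12 (mod 260).
  Combine with x ≡ 0 (mod 3); new modulus lcm = 780.
    Write x = 12 + 260·t and substitute into x ≡ 0 (mod 3): 260·t ≡ 0 − 12 = -12 (mod 3).
    Reduce coefficients mod 3: 2·t ≡ 0 (mod 3).
    The inverse of 2 mod 3 is 2 (since 2·2 = 4 = 1·3 + 1), so t ≡ 2·0 = 0 ≡ 0 (mod 3).
    Then x = 12 + 260·0 = 12, valid modulo lcm(260, 3) = 780: x ≡ 12 (mod 780).
Verify against each original: 12 mod 5 = 2, 12 mod 13 = 12, 12 mod 4 = 0, 12 mod 3 = 0.

x ≡ 12 (mod 780).


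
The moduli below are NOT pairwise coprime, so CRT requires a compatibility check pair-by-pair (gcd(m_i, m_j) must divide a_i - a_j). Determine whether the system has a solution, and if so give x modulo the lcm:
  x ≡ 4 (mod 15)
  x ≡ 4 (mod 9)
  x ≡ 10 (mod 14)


Moduli 15, 9, 14 are not pairwise coprime, so CRT works modulo lcm(m_i) when all pairwise compatibility conditions hold.
Pairwise compatibility: gcd(m_i, m_j) must divide a_i - a_j for every pair.
Merge one congruence at a time:
  Start: x ≡ 4 (mod 15).
  Combine with x ≡ 4 (mod 9): gcd(15, 9) = 3; 4 - 4 = 0, which IS divisible by 3, so compatible.
    Write x = 4 + 15·t and substitute into x ≡ 4 (mod 9): 15·t ≡ 4 − 4 = 0 (mod 9).
    Divide the congruence (and modulus) by g = 3: 5·t ≡ 0 (mod 3).
    Reduce coefficients mod 3: 2·t ≡ 0 (mod 3).
    The inverse of 2 mod 3 is 2 (since 2·2 = 4 = 1·3 + 1), so t ≡ 2·0 = 0 ≡ 0 (mod 3).
    Then x = 4 + 15·0 = 4, valid modulo lcm(15, 9) = 45: x ≡ 4 (mod 45).
  Combine with x ≡ 10 (mod 14): gcd(45, 14) = 1; 10 - 4 = 6, which IS divisible by 1, so compatible.
    Write x = 4 + 45·t and substitute into x ≡ 10 (mod 14): 45·t ≡ 10 − 4 = 6 (mod 14).
    Reduce coefficients mod 14: 3·t ≡ 6 (mod 14).
    The inverse of 3 mod 14 is 5 (since 3·5 = 15 = 1·14 + 1), so t ≡ 5·6 = 30 ≡ 2 (mod 14).
    Then x = 4 + 45·2 = 94, valid modulo lcm(45, 14) = 630: x ≡ 94 (mod 630).
Verify: 94 mod 15 = 4, 94 mod 9 = 4, 94 mod 14 = 10.

x ≡ 94 (mod 630).


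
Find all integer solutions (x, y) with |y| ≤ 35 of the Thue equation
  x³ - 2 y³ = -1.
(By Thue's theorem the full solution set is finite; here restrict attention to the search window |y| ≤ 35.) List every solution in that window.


The equation is x³ - 2y³ = -1. For fixed y, x³ = 2·y³ − 1, so a solution requires the RHS to be a perfect cube.
Strategy: iterate y from -35 to 35, compute RHS = 2·y³ − 1, and check whether it is a (positive or negative) perfect cube.
Check small values of y:
  y = 0: RHS = -1 = (-1)³ ⇒ x = -1 works.
  y = 1: RHS = 1 = (1)³ ⇒ x = 1 works.
  y = -1: RHS = -3 is not a perfect cube.
  y = 2: RHS = 15 is not a perfect cube.
  y = -2: RHS = -17 is not a perfect cube.
  y = 3: RHS = 53 is not a perfect cube.
  y = -3: RHS = -55 is not a perfect cube.
Continuing the search up to |y| = 35 finds no further solutions beyond those listed.
Collected solutions: (-1, 0), (1, 1).

Solutions (with |y| ≤ 35): (-1, 0), (1, 1).


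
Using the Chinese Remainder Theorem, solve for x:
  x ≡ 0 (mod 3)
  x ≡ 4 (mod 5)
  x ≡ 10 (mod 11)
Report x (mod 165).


Moduli 3, 5, 11 are pairwise coprime; by CRT there is a unique solution modulo M = 3 · 5 · 11 = 165.
Solve pairwise, accumulating the modulus:
  Start with x ≡ 0 (mod 3).
  Combine with x ≡ 4 (mod 5): since gcd(3, 5) = 1, we get a unique residue mod 15.
    Write x = 0 + 3·t and substitute into x ≡ 4 (mod 5): 3·t ≡ 4 − 0 = 4 (mod 5).
    The inverse of 3 mod 5 is 2 (since 3·2 = 6 = 1·5 + 1), so t ≡ 2·4 = 8 ≡ 3 (mod 5).
    Then x = 0 + 3·3 = 9, valid modulo lcm(3, 5) = 15: x ≡ 9 (mod 15).
  Combine with x ≡ 10 (mod 11): since gcd(15, 11) = 1, we get a unique residue mod 165.
    Write x = 9 + 15·t and substitute into x ≡ 10 (mod 11): 15·t ≡ 10 − 9 = 1 (mod 11).
    Reduce coefficients mod 11: 4·t ≡ 1 (mod 11).
    The inverse of 4 mod 11 is 3 (since 4·3 = 12 = 1·11 + 1), so t ≡ 3·1 = 3 ≡ 3 (mod 11).
    Then x = 9 + 15·3 = 54, valid modulo lcm(15, 11) = 165: x ≡ 54 (mod 165).
Verify: 54 mod 3 = 0 ✓, 54 mod 5 = 4 ✓, 54 mod 11 = 10 ✓.

x ≡ 54 (mod 165).


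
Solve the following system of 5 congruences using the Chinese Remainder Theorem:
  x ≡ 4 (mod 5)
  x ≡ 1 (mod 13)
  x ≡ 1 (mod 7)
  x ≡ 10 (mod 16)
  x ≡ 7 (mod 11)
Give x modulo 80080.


Product of moduli M = 5 · 13 · 7 · 16 · 11 = 80080.
Merge one congruence at a time:
  Start: x ≡ 4 (mod 5).
  Combine with x ≡ 1 (mod 13); new modulus lcm = 65.
    Write x = 4 + 5·t and substitute into x ≡ 1 (mod 13): 5·t ≡ 1 − 4 = -3 (mod 13).
    Reduce coefficients mod 13: 5·t ≡ 10 (mod 13).
    The inverse of 5 mod 13 is 8 (since 5·8 = 40 = 3·13 + 1), so t ≡ 8·10 = 80 ≡ 2 (mod 13).
    Then x = 4 + 5·2 = 14, valid modulo lcm(5, 13) = 65: x ≡ 14 (mod 65).
  Combine with x ≡ 1 (mod 7); new modulus lcm = 455.
    Write x = 14 + 65·t and substitute into x ≡ 1 (mod 7): 65·t ≡ 1 − 14 = -13 (mod 7).
    Reduce coefficients mod 7: 2·t ≡ 1 (mod 7).
    The inverse of 2 mod 7 is 4 (since 2·4 = 8 = 1·7 + 1), so t ≡ 4·1 = 4 ≡ 4 (mod 7).
    Then x = 14 + 65·4 = 274, valid modulo lcm(65, 7) = 455: x ≡ 274 (mod 455).
  Combine with x ≡ 10 (mod 16); new modulus lcm = 7280.
    Write x = 274 + 455·t and substitute into x ≡ 10 (mod 16): 455·t ≡ 10 − 274 = -264 (mod 16).
    Reduce coefficients mod 16: 7·t ≡ 8 (mod 16).
    The inverse of 7 mod 16 is 7 (since 7·7 = 49 = 3·16 + 1), so t ≡ 7·8 = 56 ≡ 8 (mod 16).
    Then x = 274 + 455·8 = 3914, valid modulo lcm(455, 16) = 7280: x ≡ 3914 (mod 7280).
  Combine with x ≡ 7 (mod 11); new modulus lcm = 80080.
    Write x = 3914 + 7280·t and substitute into x ≡ 7 (mod 11): 7280·t ≡ 7 − 3914 = -3907 (mod 11).
    Reduce coefficients mod 11: 9·t ≡ 9 (mod 11).
    The inverse of 9 mod 11 is 5 (since 9·5 = 45 = 4·11 + 1), so t ≡ 5·9 = 45 ≡ 1 (mod 11).
    Then x = 3914 + 7280·1 = 11194, valid modulo lcm(7280, 11) = 80080: x ≡ 11194 (mod 80080).
Verify against each original: 11194 mod 5 = 4, 11194 mod 13 = 1, 11194 mod 7 = 1, 11194 mod 16 = 10, 11194 mod 11 = 7.

x ≡ 11194 (mod 80080).


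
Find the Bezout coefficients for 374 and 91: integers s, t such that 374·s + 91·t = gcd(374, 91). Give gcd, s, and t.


Euclidean algorithm on (374, 91) — divide until remainder is 0:
  374 = 4 · 91 + 10
  91 = 9 · 10 + 1
  10 = 10 · 1 + 0
gcd(374, 91) = 1.
Track Bezout coefficients alongside the remainders: start with r₀ = 374 = a·1 + b·0 (s = 1, t = 0) and r₁ = 91 = a·0 + b·1 (s = 0, t = 1); each new remainder r_{k+1} = r_{k-1} − q_k·r_k inherits s_{k+1} = s_{k-1} − q_k·s_k, t_{k+1} = t_{k-1} − q_k·t_k, so r_k = a·s_k + b·t_k at every step:
  q = 4: r = 10, s = 1 − 4·0 = 1, t = 0 − 4·1 = -4  (check: 374·1 + 91·(-4) = 10)
  q = 9: r = 1, s = 0 − 9·1 = -9, t = 1 − 9·(-4) = 37  (check: 374·(-9) + 91·37 = 1)
The row with r = 1 (the gcd) gives the Bezout coefficients s = -9, t = 37.
Result: 374 · (-9) + 91 · (37) = 1.

gcd(374, 91) = 1; s = -9, t = 37 (check: 374·(-9) + 91·37 = 1).


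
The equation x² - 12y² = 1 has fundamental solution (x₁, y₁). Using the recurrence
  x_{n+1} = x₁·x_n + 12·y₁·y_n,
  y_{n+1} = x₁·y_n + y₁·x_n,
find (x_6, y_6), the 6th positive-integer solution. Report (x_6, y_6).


Step 1: Find the fundamental solution (x₁, y₁) of x² - 12y² = 1.
  Expand √12 as a continued fraction. a₀ = ⌊√12⌋ = 3; iterate m_{k+1} = d_k·a_k − m_k, d_{k+1} = (12 − m_{k+1}²)/d_k, a_{k+1} = ⌊(a₀ + m_{k+1})/d_{k+1}⌋ (starting m₀ = 0, d₀ = 1), with convergents p_k = a_k·p_{k-1} + p_{k-2}, q_k = a_k·q_{k-1} + q_{k-2} (p₋₁ = 1, q₋₁ = 0):
  k = 0: a₀ = 3; p₀/q₀ = 3/1; p₀² − 12·q₀² = 9 − 12 = -3.
  k = 1: m = 3, d = 3, a = ⌊(3 + 3)/3⌋ = 2; p/q = (2·3 + 1)/(2·1 + 0) = 7/2; p² − 12·q² = 49 − 48 = 1.
  The first convergent with p² − 12·q² = 1 gives the fundamental solution (x₁, y₁) = (7, 2).
Step 2: Apply the recurrence (x_{n+1}, y_{n+1}) = (x₁x_n + 12y₁y_n, x₁y_n + y₁x_n) repeatedly.
  From (x_1, y_1) = (7, 2): x_2 = 7·7 + 12·2·2 = 97; y_2 = 7·2 + 2·7 = 28.
  From (x_2, y_2) = (97, 28): x_3 = 7·97 + 12·2·28 = 1351; y_3 = 7·28 + 2·97 = 390.
  From (x_3, y_3) = (1351, 390): x_4 = 7·1351 + 12·2·390 = 18817; y_4 = 7·390 + 2·1351 = 5432.
  From (x_4, y_4) = (18817, 5432): x_5 = 7·18817 + 12·2·5432 = 262087; y_5 = 7·5432 + 2·18817 = 75658.
  From (x_5, y_5) = (262087, 75658): x_6 = 7·262087 + 12·2·75658 = 3650401; y_6 = 7·75658 + 2·262087 = 1053780.
Step 3: Verify x_6² - 12·y_6² = 13325427460801 - 13325427460800 = 1 (should be 1). ✓

(x_1, y_1) = (7, 2); (x_6, y_6) = (3650401, 1053780).


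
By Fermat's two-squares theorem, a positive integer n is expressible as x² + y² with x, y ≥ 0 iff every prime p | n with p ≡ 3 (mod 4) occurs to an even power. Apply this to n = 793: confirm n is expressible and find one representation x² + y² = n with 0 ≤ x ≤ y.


Step 1: Factor n = 793 = 13 · 61.
Step 2: Check the mod-4 condition on each prime factor: 13 ≡ 1 (mod 4), exponent 1; 61 ≡ 1 (mod 4), exponent 1.
All primes ≡ 3 (mod 4) appear to even exponent (or don't appear), so by the two-squares theorem n IS expressible as a sum of two squares.
Step 3: Build a representation. Here n = 13 · 61 is a product of primes ≡ 1 (mod 4). Each prime p ≡ 1 (mod 4) is itself a sum of two squares; find a² by testing p − a² for a perfect square:
  13: 13 − 1² = 12, 13 − 2² = 9 = 3² ⇒ 13 = 2² + 3².
  61: 61 − 1² = 60, 61 − 2² = 57, 61 − 3² = 52, 61 − 4² = 45, 61 − 5² = 36 = 6² ⇒ 61 = 5² + 6².
  Combine using the Brahmagupta–Fibonacci identity (a² + b²)(c² + d²) = (ac − bd)² + (ad + bc)² = (ac + bd)² + (ad − bc)²:
  13 · 61 = 793: from (2² + 3²)(5² + 6²), take (2·5 − 3·6, 2·6 + 3·5) = (10 − 18, 12 + 15) = (-8, 27); dropping signs (only squares matter) gives (8, 27); check 8² + 27² = 64 + 729 = 793 ✓.
Step 4: Order so x ≤ y and verify: 8² + 27² = 64 + 729 = 793 = n. ✓

n = 793 = 8² + 27² (one valid representation with x ≤ y).


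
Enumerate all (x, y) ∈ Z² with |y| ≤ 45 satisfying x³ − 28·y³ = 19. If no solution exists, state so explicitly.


The equation is x³ - 28y³ = 19. For fixed y, x³ = 28·y³ + 19, so a solution requires the RHS to be a perfect cube.
Strategy: iterate y from -45 to 45, compute RHS = 28·y³ + 19, and check whether it is a (positive or negative) perfect cube.
Check small values of y:
  y = 0: RHS = 19 is not a perfect cube.
  y = 1: RHS = 47 is not a perfect cube.
  y = -1: RHS = -9 is not a perfect cube.
  y = 2: RHS = 243 is not a perfect cube.
  y = -2: RHS = -205 is not a perfect cube.
  y = 3: RHS = 775 is not a perfect cube.
  y = -3: RHS = -737 is not a perfect cube.
Continuing the search up to |y| = 45 finds no solutions either.
No (x, y) in the scanned range satisfies the equation.

No integer solutions with |y| ≤ 45.
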